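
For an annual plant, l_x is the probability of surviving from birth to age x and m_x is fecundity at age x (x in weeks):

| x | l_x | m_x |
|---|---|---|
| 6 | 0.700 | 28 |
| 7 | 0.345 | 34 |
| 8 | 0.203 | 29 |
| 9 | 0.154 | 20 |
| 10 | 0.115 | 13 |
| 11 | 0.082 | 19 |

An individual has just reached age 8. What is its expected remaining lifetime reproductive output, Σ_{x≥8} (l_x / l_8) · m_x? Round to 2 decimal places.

59.21

l_8 = 0.203. Conditional survival from age 8 to x is l_x / l_8.
  x=8: (0.203/0.203) × 29 = 29.0000
  x=9: (0.154/0.203) × 20 = 15.1724
  x=10: (0.115/0.203) × 13 = 7.3645
  x=11: (0.082/0.203) × 19 = 7.6749
Sum = 29.0000 + 15.1724 + 7.3645 + 7.6749 = 59.2118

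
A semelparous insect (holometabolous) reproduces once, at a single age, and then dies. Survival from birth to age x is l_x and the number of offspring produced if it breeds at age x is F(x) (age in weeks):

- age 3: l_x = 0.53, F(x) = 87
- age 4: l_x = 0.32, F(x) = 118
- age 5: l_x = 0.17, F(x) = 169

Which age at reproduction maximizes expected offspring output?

Expected offspring if breeding at age x = l_x × F(x):
  age 3: 0.53 × 87 = 46.110
  age 4: 0.32 × 118 = 37.760
  age 5: 0.17 × 169 = 28.730
Maximum at age 3 (46.110).

3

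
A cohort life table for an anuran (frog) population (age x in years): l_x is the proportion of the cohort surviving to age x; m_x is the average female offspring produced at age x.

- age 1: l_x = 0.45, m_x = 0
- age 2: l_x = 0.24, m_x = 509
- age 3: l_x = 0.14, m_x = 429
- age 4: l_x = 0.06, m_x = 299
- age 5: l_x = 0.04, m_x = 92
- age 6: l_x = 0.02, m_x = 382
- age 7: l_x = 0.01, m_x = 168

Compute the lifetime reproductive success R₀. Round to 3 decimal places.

213.160

R₀ = Σ l_x m_x:
  age 1: 0.45 × 0 = 0.0000
  age 2: 0.24 × 509 = 122.1600
  age 3: 0.14 × 429 = 60.0600
  age 4: 0.06 × 299 = 17.9400
  age 5: 0.04 × 92 = 3.6800
  age 6: 0.02 × 382 = 7.6400
  age 7: 0.01 × 168 = 1.6800
R₀ = 0.0000 + 122.1600 + 60.0600 + 17.9400 + 3.6800 + 7.6400 + 1.6800 = 213.1600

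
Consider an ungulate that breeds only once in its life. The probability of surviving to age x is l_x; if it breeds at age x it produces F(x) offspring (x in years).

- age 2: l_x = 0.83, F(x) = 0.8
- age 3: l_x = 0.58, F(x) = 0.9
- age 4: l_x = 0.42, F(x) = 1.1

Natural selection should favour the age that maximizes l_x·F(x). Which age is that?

2

Expected offspring if breeding at age x = l_x × F(x):
  age 2: 0.83 × 0.8 = 0.664
  age 3: 0.58 × 0.9 = 0.522
  age 4: 0.42 × 1.1 = 0.462
Maximum at age 2 (0.664).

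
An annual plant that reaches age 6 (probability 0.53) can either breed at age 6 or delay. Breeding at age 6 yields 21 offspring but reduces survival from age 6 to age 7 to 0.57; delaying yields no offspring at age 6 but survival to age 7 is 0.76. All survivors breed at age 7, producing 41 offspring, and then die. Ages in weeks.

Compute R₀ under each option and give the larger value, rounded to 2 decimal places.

breed at age 6: R₀ = 0.53 × (21 + 0.57 × 41) = 0.53 × 44.3700 = 23.5161
delay to age 7: R₀ = 0.53 × (0.76 × 41) = 0.53 × 31.1600 = 16.5148
Higher: breed at age 6 (23.5161).

23.52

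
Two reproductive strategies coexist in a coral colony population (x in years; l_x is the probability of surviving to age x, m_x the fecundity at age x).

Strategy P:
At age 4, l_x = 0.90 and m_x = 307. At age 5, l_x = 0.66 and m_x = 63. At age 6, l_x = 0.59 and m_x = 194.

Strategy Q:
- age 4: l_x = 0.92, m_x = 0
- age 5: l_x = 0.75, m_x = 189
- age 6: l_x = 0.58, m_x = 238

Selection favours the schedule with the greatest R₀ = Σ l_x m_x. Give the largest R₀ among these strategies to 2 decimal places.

Strategy P: R₀ = 0.90×307 + 0.66×63 + 0.59×194 = 432.3400
Strategy Q: R₀ = 0.92×0 + 0.75×189 + 0.58×238 = 279.7900
Highest R₀: strategy P with 432.3400.

432.34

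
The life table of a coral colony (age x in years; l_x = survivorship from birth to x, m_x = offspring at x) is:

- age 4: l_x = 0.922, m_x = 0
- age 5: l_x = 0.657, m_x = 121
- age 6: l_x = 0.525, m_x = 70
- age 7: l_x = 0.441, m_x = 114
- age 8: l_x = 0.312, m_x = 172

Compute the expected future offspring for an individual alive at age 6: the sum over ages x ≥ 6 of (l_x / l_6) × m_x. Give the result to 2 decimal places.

l_6 = 0.525. Conditional survival from age 6 to x is l_x / l_6.
  x=6: (0.525/0.525) × 70 = 70.0000
  x=7: (0.441/0.525) × 114 = 95.7600
  x=8: (0.312/0.525) × 172 = 102.2171
Sum = 70.0000 + 95.7600 + 102.2171 = 267.9771

267.98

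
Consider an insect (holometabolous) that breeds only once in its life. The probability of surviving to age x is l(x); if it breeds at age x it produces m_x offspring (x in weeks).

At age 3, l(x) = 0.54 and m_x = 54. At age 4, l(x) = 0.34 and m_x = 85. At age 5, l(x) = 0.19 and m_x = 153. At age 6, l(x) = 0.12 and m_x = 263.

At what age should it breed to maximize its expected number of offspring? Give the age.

Expected offspring if breeding at age x = l(x) × m_x:
  age 3: 0.54 × 54 = 29.160
  age 4: 0.34 × 85 = 28.900
  age 5: 0.19 × 153 = 29.070
  age 6: 0.12 × 263 = 31.560
Maximum at age 6 (31.560).

6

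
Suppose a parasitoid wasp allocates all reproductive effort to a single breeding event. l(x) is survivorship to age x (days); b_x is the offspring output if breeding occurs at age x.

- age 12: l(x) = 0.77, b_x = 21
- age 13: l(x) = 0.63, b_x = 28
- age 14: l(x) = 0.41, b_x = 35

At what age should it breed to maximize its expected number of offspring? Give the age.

13

Expected offspring if breeding at age x = l(x) × b_x:
  age 12: 0.77 × 21 = 16.170
  age 13: 0.63 × 28 = 17.640
  age 14: 0.41 × 35 = 14.350
Maximum at age 13 (17.640).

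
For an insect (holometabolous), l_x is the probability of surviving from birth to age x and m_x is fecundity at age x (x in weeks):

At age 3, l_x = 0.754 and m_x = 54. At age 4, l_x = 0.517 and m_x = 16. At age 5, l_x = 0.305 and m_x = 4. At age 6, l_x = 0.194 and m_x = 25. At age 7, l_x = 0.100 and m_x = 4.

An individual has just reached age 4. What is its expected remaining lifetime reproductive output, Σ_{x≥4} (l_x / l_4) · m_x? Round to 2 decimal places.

l_4 = 0.517. Conditional survival from age 4 to x is l_x / l_4.
  x=4: (0.517/0.517) × 16 = 16.0000
  x=5: (0.305/0.517) × 4 = 2.3598
  x=6: (0.194/0.517) × 25 = 9.3810
  x=7: (0.100/0.517) × 4 = 0.7737
Sum = 16.0000 + 2.3598 + 9.3810 + 0.7737 = 28.5145

28.51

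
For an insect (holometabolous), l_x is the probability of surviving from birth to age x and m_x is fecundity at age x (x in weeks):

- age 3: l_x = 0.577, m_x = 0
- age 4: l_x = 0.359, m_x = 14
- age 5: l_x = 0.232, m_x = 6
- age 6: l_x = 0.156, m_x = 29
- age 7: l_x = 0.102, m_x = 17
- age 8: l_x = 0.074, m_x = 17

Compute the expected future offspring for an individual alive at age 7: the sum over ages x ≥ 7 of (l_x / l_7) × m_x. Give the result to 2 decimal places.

29.33

l_7 = 0.102. Conditional survival from age 7 to x is l_x / l_7.
  x=7: (0.102/0.102) × 17 = 17.0000
  x=8: (0.074/0.102) × 17 = 12.3333
Sum = 17.0000 + 12.3333 = 29.3333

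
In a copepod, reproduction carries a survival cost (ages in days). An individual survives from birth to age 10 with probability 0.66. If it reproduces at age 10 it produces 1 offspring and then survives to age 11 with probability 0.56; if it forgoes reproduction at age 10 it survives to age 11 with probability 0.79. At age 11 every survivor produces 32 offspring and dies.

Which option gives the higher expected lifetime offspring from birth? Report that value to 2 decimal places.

breed at age 10: R₀ = 0.66 × (1 + 0.56 × 32) = 0.66 × 18.9200 = 12.4872
delay to age 11: R₀ = 0.66 × (0.79 × 32) = 0.66 × 25.2800 = 16.6848
Higher: delay to age 11 (16.6848).

16.68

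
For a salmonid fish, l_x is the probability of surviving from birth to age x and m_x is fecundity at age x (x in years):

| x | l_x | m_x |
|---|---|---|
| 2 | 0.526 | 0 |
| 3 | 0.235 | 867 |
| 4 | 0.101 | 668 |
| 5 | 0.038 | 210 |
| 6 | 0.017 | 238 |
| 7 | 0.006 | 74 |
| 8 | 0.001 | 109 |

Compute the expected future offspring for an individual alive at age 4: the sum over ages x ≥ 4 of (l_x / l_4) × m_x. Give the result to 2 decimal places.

l_4 = 0.101. Conditional survival from age 4 to x is l_x / l_4.
  x=4: (0.101/0.101) × 668 = 668.0000
  x=5: (0.038/0.101) × 210 = 79.0099
  x=6: (0.017/0.101) × 238 = 40.0594
  x=7: (0.006/0.101) × 74 = 4.3960
  x=8: (0.001/0.101) × 109 = 1.0792
Sum = 668.0000 + 79.0099 + 40.0594 + 4.3960 + 1.0792 = 792.5446

792.54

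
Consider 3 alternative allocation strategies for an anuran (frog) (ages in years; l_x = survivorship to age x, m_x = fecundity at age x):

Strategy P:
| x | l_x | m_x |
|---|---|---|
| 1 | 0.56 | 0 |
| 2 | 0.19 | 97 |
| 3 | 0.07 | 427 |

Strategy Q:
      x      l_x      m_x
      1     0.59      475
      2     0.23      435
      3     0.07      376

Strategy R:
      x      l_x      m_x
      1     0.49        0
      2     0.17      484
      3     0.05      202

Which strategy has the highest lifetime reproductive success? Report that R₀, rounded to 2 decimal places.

406.62

Strategy P: R₀ = 0.56×0 + 0.19×97 + 0.07×427 = 48.3200
Strategy Q: R₀ = 0.59×475 + 0.23×435 + 0.07×376 = 406.6200
Strategy R: R₀ = 0.49×0 + 0.17×484 + 0.05×202 = 92.3800
Highest R₀: strategy Q with 406.6200.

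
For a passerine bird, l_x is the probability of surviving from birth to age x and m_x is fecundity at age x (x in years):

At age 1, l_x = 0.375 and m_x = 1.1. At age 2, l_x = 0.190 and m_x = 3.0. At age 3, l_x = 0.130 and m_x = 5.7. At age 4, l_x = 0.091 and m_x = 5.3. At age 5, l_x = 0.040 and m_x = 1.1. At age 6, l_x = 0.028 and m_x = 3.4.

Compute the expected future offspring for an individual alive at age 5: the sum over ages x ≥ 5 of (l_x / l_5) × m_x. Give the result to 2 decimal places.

3.48

l_5 = 0.040. Conditional survival from age 5 to x is l_x / l_5.
  x=5: (0.040/0.040) × 1.1 = 1.1000
  x=6: (0.028/0.040) × 3.4 = 2.3800
Sum = 1.1000 + 2.3800 = 3.4800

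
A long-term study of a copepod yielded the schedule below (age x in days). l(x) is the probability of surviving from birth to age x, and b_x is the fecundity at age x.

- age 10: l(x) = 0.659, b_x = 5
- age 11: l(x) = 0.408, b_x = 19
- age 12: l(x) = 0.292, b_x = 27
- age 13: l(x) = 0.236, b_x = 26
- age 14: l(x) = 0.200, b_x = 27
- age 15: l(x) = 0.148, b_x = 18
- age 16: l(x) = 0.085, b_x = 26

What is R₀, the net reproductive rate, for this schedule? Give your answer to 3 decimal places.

35.341

R₀ = Σ l(x) b_x:
  age 10: 0.659 × 5 = 3.2950
  age 11: 0.408 × 19 = 7.7520
  age 12: 0.292 × 27 = 7.8840
  age 13: 0.236 × 26 = 6.1360
  age 14: 0.200 × 27 = 5.4000
  age 15: 0.148 × 18 = 2.6640
  age 16: 0.085 × 26 = 2.2100
R₀ = 3.2950 + 7.7520 + 7.8840 + 6.1360 + 5.4000 + 2.6640 + 2.2100 = 35.3410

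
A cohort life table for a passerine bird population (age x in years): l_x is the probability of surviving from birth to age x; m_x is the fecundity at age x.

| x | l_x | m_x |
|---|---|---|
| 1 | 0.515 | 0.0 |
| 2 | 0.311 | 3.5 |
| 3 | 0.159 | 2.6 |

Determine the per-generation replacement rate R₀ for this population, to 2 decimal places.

R₀ = Σ l_x m_x:
  age 1: 0.515 × 0.0 = 0.0000
  age 2: 0.311 × 3.5 = 1.0885
  age 3: 0.159 × 2.6 = 0.4134
R₀ = 0.0000 + 1.0885 + 0.4134 = 1.5019

1.50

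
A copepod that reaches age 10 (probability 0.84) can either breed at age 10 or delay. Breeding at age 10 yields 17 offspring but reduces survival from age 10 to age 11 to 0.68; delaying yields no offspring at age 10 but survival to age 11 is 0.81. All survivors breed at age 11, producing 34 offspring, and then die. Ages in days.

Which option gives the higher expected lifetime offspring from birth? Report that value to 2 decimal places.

breed at age 10: R₀ = 0.84 × (17 + 0.68 × 34) = 0.84 × 40.1200 = 33.7008
delay to age 11: R₀ = 0.84 × (0.81 × 34) = 0.84 × 27.5400 = 23.1336
Higher: breed at age 10 (33.7008).

33.70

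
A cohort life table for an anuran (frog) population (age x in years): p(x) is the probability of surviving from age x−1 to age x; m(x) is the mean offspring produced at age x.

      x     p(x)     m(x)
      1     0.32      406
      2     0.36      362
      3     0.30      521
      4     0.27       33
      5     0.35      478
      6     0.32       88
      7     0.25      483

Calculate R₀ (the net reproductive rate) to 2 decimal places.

Survivorship from birth: l_x = p_1·p_2·…·p_x.
  l_1 = 0.32000
  l_2 = 0.11520
  l_3 = 0.03456
  l_4 = 0.00933
  l_5 = 0.00327
  l_6 = 0.00105
  l_7 = 0.00026
R₀ = Σ l_x m(x):
  age 1: 0.32000 × 406 = 129.9200
  age 2: 0.11520 × 362 = 41.7024
  age 3: 0.03456 × 521 = 18.0058
  age 4: 0.00933 × 33 = 0.3079
  age 5: 0.00327 × 478 = 1.5631
  age 6: 0.00105 × 88 = 0.0924
  age 7: 0.00026 × 483 = 0.1256
R₀ = 129.9200 + 41.7024 + 18.0058 + 0.3079 + 1.5631 + 0.0924 + 0.1256 = 191.7171

191.72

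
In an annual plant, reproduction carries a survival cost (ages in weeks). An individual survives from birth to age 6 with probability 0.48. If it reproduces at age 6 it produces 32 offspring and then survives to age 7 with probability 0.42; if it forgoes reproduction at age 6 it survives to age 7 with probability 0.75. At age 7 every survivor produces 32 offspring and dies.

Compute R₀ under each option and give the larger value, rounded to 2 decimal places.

21.81

breed at age 6: R₀ = 0.48 × (32 + 0.42 × 32) = 0.48 × 45.4400 = 21.8112
delay to age 7: R₀ = 0.48 × (0.75 × 32) = 0.48 × 24.0000 = 11.5200
Higher: breed at age 6 (21.8112).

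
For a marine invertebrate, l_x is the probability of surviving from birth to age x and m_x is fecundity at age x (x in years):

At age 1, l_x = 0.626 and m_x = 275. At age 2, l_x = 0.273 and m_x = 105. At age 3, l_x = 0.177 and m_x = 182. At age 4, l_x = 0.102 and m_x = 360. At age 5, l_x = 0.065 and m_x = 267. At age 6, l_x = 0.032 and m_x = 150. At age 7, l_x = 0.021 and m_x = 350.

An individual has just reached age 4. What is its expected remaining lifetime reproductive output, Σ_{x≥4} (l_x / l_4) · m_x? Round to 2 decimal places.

l_4 = 0.102. Conditional survival from age 4 to x is l_x / l_4.
  x=4: (0.102/0.102) × 360 = 360.0000
  x=5: (0.065/0.102) × 267 = 170.1471
  x=6: (0.032/0.102) × 150 = 47.0588
  x=7: (0.021/0.102) × 350 = 72.0588
Sum = 360.0000 + 170.1471 + 47.0588 + 72.0588 = 649.2647

649.26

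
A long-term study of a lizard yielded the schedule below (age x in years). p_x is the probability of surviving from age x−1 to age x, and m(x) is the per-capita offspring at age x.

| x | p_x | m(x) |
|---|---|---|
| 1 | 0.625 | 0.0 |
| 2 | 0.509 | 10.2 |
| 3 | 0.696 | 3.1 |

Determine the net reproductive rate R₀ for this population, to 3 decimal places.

3.931

Survivorship from birth: l_x = p_1·p_2·…·p_x.
  l_1 = 0.62500
  l_2 = 0.31812
  l_3 = 0.22141
R₀ = Σ l_x m(x):
  age 1: 0.62500 × 0.0 = 0.0000
  age 2: 0.31812 × 10.2 = 3.2448
  age 3: 0.22141 × 3.1 = 0.6864
R₀ = 0.0000 + 3.2448 + 0.6864 = 3.9312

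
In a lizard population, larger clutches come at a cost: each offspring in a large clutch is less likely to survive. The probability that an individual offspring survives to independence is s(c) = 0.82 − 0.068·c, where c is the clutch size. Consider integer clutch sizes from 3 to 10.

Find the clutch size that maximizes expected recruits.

6

Expected recruits = c × s(c):
  c=3: 3 × 0.616 = 1.848
  c=4: 4 × 0.548 = 2.192
  c=5: 5 × 0.480 = 2.400
  c=6: 6 × 0.412 = 2.472
  c=7: 7 × 0.344 = 2.408
  c=8: 8 × 0.276 = 2.208
  c=9: 9 × 0.208 = 1.872
  c=10: 10 × 0.140 = 1.400
Maximum at c = 6 (2.472 recruits).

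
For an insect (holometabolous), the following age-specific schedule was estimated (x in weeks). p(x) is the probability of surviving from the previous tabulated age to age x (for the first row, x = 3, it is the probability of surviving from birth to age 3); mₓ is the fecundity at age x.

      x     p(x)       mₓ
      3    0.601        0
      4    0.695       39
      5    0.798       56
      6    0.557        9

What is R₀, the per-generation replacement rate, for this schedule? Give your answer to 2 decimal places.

36.63

Survivorship from birth: l_x = p_3·p_4·…·p_x.
  l_3 = 0.60100
  l_4 = 0.41769
  l_5 = 0.33332
  l_6 = 0.18566
R₀ = Σ l_x mₓ:
  age 3: 0.60100 × 0 = 0.0000
  age 4: 0.41769 × 39 = 16.2899
  age 5: 0.33332 × 56 = 18.6659
  age 6: 0.18566 × 9 = 1.6709
R₀ = 0.0000 + 16.2899 + 18.6659 + 1.6709 = 36.6268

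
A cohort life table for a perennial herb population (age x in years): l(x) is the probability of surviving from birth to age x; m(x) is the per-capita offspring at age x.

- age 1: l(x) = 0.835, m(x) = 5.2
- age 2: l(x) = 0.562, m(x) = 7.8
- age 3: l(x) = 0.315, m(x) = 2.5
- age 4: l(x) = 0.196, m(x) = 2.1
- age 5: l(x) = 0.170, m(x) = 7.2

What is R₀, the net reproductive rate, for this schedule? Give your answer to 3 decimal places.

11.149

R₀ = Σ l(x) m(x):
  age 1: 0.835 × 5.2 = 4.3420
  age 2: 0.562 × 7.8 = 4.3836
  age 3: 0.315 × 2.5 = 0.7875
  age 4: 0.196 × 2.1 = 0.4116
  age 5: 0.170 × 7.2 = 1.2240
R₀ = 4.3420 + 4.3836 + 0.7875 + 0.4116 + 1.2240 = 11.1487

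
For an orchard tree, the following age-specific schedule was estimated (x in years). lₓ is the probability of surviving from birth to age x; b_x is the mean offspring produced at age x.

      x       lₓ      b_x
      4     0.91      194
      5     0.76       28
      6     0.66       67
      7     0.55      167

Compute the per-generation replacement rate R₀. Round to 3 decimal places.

R₀ = Σ lₓ b_x:
  age 4: 0.91 × 194 = 176.5400
  age 5: 0.76 × 28 = 21.2800
  age 6: 0.66 × 67 = 44.2200
  age 7: 0.55 × 167 = 91.8500
R₀ = 176.5400 + 21.2800 + 44.2200 + 91.8500 = 333.8900

333.890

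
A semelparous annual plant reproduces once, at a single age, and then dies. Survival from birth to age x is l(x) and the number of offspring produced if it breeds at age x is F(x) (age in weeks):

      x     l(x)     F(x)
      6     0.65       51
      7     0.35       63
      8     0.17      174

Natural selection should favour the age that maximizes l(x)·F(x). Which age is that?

Expected offspring if breeding at age x = l(x) × F(x):
  age 6: 0.65 × 51 = 33.150
  age 7: 0.35 × 63 = 22.050
  age 8: 0.17 × 174 = 29.580
Maximum at age 6 (33.150).

6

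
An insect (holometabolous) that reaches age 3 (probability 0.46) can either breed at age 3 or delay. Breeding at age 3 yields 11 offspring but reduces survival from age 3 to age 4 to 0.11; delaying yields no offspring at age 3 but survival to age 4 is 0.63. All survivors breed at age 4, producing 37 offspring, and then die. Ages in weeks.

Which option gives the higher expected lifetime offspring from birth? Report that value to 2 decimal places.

breed at age 3: R₀ = 0.46 × (11 + 0.11 × 37) = 0.46 × 15.0700 = 6.9322
delay to age 4: R₀ = 0.46 × (0.63 × 37) = 0.46 × 23.3100 = 10.7226
Higher: delay to age 4 (10.7226).

10.72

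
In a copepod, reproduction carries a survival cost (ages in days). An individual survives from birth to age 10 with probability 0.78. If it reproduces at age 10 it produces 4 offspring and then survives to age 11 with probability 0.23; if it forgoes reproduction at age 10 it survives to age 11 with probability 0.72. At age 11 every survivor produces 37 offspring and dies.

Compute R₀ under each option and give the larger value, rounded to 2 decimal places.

20.78

breed at age 10: R₀ = 0.78 × (4 + 0.23 × 37) = 0.78 × 12.5100 = 9.7578
delay to age 11: R₀ = 0.78 × (0.72 × 37) = 0.78 × 26.6400 = 20.7792
Higher: delay to age 11 (20.7792).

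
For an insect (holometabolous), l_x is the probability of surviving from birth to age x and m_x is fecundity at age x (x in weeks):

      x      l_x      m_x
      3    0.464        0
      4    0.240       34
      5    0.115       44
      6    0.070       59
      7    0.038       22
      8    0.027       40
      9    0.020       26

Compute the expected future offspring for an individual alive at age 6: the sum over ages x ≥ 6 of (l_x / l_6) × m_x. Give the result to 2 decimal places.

l_6 = 0.070. Conditional survival from age 6 to x is l_x / l_6.
  x=6: (0.070/0.070) × 59 = 59.0000
  x=7: (0.038/0.070) × 22 = 11.9429
  x=8: (0.027/0.070) × 40 = 15.4286
  x=9: (0.020/0.070) × 26 = 7.4286
Sum = 59.0000 + 11.9429 + 15.4286 + 7.4286 = 93.8000

93.80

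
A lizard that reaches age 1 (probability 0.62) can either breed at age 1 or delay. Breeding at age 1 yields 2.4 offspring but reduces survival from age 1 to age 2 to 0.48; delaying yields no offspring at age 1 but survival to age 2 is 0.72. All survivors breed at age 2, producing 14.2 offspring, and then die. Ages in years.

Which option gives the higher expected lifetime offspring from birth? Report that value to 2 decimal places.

breed at age 1: R₀ = 0.62 × (2.4 + 0.48 × 14.2) = 0.62 × 9.2160 = 5.7139
delay to age 2: R₀ = 0.62 × (0.72 × 14.2) = 0.62 × 10.2240 = 6.3389
Higher: delay to age 2 (6.3389).

6.34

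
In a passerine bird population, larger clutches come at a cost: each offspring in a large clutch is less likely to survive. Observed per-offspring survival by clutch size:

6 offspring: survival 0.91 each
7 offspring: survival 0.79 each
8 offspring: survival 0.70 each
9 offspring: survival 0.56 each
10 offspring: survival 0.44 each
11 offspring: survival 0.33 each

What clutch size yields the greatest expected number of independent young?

Expected independent young = c × s(c):
  c=6: 6 × 0.91 = 5.460
  c=7: 7 × 0.79 = 5.530
  c=8: 8 × 0.70 = 5.600
  c=9: 9 × 0.56 = 5.040
  c=10: 10 × 0.44 = 4.400
  c=11: 11 × 0.33 = 3.630
Maximum at c = 8 (5.600 independent young).

8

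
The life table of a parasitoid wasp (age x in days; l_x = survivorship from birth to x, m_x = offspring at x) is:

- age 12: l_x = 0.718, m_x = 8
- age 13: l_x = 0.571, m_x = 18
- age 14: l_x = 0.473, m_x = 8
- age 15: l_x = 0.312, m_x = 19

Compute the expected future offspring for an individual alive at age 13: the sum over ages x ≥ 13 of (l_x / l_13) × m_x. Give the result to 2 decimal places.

35.01

l_13 = 0.571. Conditional survival from age 13 to x is l_x / l_13.
  x=13: (0.571/0.571) × 18 = 18.0000
  x=14: (0.473/0.571) × 8 = 6.6270
  x=15: (0.312/0.571) × 19 = 10.3818
Sum = 18.0000 + 6.6270 + 10.3818 = 35.0088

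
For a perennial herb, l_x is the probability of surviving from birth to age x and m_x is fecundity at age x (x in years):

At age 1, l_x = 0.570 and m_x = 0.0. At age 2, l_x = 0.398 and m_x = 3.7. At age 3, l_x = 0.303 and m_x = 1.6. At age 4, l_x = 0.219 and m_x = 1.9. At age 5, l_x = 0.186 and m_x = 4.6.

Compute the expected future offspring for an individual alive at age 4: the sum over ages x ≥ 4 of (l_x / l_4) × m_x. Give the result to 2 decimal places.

l_4 = 0.219. Conditional survival from age 4 to x is l_x / l_4.
  x=4: (0.219/0.219) × 1.9 = 1.9000
  x=5: (0.186/0.219) × 4.6 = 3.9068
Sum = 1.9000 + 3.9068 = 5.8068

5.81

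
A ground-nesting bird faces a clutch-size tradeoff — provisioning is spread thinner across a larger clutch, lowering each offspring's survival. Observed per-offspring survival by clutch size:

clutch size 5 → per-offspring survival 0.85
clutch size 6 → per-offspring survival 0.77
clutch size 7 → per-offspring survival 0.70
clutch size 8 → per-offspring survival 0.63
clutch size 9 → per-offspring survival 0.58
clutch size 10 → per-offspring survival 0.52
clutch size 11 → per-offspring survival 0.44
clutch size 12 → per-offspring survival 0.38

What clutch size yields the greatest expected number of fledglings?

9

Expected fledglings = c × s(c):
  c=5: 5 × 0.85 = 4.250
  c=6: 6 × 0.77 = 4.620
  c=7: 7 × 0.70 = 4.900
  c=8: 8 × 0.63 = 5.040
  c=9: 9 × 0.58 = 5.220
  c=10: 10 × 0.52 = 5.200
  c=11: 11 × 0.44 = 4.840
  c=12: 12 × 0.38 = 4.560
Maximum at c = 9 (5.220 fledglings).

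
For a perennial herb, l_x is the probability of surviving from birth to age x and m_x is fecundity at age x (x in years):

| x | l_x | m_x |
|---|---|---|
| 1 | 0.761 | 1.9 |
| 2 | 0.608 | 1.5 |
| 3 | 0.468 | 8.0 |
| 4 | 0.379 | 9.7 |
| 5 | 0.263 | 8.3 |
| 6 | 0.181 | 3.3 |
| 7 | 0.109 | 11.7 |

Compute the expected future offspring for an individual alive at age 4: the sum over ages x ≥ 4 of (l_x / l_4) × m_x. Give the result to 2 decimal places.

l_4 = 0.379. Conditional survival from age 4 to x is l_x / l_4.
  x=4: (0.379/0.379) × 9.7 = 9.7000
  x=5: (0.263/0.379) × 8.3 = 5.7596
  x=6: (0.181/0.379) × 3.3 = 1.5760
  x=7: (0.109/0.379) × 11.7 = 3.3649
Sum = 9.7000 + 5.7596 + 1.5760 + 3.3649 = 20.4005

20.40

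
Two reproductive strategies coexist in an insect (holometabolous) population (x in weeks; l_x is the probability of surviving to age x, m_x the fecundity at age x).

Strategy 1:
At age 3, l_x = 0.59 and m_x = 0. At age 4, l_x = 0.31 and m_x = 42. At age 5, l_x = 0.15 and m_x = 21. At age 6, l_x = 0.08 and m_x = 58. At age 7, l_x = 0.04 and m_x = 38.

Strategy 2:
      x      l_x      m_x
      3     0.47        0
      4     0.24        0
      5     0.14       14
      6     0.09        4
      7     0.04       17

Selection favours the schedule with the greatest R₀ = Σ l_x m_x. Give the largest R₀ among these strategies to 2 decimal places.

Strategy 1: R₀ = 0.59×0 + 0.31×42 + 0.15×21 + 0.08×58 + 0.04×38 = 22.3300
Strategy 2: R₀ = 0.47×0 + 0.24×0 + 0.14×14 + 0.09×4 + 0.04×17 = 3.0000
Highest R₀: strategy 1 with 22.3300.

22.33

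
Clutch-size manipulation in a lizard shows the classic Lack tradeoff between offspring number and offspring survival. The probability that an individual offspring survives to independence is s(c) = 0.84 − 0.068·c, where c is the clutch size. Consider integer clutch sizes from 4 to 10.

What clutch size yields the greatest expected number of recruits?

6

Expected recruits = c × s(c):
  c=4: 4 × 0.568 = 2.272
  c=5: 5 × 0.500 = 2.500
  c=6: 6 × 0.432 = 2.592
  c=7: 7 × 0.364 = 2.548
  c=8: 8 × 0.296 = 2.368
  c=9: 9 × 0.228 = 2.052
  c=10: 10 × 0.160 = 1.600
Maximum at c = 6 (2.592 recruits).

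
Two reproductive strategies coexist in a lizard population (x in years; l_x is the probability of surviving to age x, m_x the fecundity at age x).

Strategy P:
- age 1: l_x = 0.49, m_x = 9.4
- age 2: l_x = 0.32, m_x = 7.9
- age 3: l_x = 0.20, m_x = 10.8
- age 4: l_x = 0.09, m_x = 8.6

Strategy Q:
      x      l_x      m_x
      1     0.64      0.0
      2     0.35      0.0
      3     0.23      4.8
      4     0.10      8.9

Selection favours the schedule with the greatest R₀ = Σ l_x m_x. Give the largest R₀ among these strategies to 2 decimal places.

10.07

Strategy P: R₀ = 0.49×9.4 + 0.32×7.9 + 0.20×10.8 + 0.09×8.6 = 10.0680
Strategy Q: R₀ = 0.64×0.0 + 0.35×0.0 + 0.23×4.8 + 0.10×8.9 = 1.9940
Highest R₀: strategy P with 10.0680.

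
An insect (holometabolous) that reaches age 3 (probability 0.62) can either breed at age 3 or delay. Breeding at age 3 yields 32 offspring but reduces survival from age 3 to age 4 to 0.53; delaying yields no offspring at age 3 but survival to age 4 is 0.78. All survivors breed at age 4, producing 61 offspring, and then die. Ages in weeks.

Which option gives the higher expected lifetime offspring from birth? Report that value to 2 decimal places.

39.88

breed at age 3: R₀ = 0.62 × (32 + 0.53 × 61) = 0.62 × 64.3300 = 39.8846
delay to age 4: R₀ = 0.62 × (0.78 × 61) = 0.62 × 47.5800 = 29.4996
Higher: breed at age 3 (39.8846).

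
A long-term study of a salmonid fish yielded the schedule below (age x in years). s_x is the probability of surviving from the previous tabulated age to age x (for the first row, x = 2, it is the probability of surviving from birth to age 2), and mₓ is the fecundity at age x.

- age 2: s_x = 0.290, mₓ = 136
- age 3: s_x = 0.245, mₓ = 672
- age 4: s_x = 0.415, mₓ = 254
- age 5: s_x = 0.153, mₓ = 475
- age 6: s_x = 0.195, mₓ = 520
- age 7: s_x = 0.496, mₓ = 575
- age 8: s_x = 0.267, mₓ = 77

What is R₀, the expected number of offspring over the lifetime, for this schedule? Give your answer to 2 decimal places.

Survivorship from birth: l_x = s_2·s_3·…·s_x.
  l_2 = 0.29000
  l_3 = 0.07105
  l_4 = 0.02949
  l_5 = 0.00451
  l_6 = 0.00088
  l_7 = 0.00044
  l_8 = 0.00012
R₀ = Σ l_x mₓ:
  age 2: 0.29000 × 136 = 39.4400
  age 3: 0.07105 × 672 = 47.7456
  age 4: 0.02949 × 254 = 7.4905
  age 5: 0.00451 × 475 = 2.1423
  age 6: 0.00088 × 520 = 0.4576
  age 7: 0.00044 × 575 = 0.2530
  age 8: 0.00012 × 77 = 0.0092
R₀ = 39.4400 + 47.7456 + 7.4905 + 2.1423 + 0.4576 + 0.2530 + 0.0092 = 97.5382

97.54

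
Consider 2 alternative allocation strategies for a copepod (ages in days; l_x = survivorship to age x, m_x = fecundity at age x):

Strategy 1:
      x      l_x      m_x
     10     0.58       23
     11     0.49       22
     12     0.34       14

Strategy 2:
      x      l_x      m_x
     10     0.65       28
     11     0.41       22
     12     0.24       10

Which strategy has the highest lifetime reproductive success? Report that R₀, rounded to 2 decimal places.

29.62

Strategy 1: R₀ = 0.58×23 + 0.49×22 + 0.34×14 = 28.8800
Strategy 2: R₀ = 0.65×28 + 0.41×22 + 0.24×10 = 29.6200
Highest R₀: strategy 2 with 29.6200.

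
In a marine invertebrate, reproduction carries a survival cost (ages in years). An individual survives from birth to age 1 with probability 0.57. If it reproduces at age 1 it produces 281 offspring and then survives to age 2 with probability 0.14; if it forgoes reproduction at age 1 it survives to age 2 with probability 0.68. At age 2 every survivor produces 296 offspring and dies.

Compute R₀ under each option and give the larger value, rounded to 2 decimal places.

breed at age 1: R₀ = 0.57 × (281 + 0.14 × 296) = 0.57 × 322.4400 = 183.7908
delay to age 2: R₀ = 0.57 × (0.68 × 296) = 0.57 × 201.2800 = 114.7296
Higher: breed at age 1 (183.7908).

183.79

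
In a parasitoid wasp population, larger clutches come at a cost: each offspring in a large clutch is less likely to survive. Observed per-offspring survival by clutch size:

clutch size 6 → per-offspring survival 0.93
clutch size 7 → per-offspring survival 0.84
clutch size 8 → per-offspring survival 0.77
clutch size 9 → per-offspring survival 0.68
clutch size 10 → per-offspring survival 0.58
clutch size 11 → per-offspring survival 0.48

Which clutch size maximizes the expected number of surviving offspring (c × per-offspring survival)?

Expected surviving offspring = c × s(c):
  c=6: 6 × 0.93 = 5.580
  c=7: 7 × 0.84 = 5.880
  c=8: 8 × 0.77 = 6.160
  c=9: 9 × 0.68 = 6.120
  c=10: 10 × 0.58 = 5.800
  c=11: 11 × 0.48 = 5.280
Maximum at c = 8 (6.160 surviving offspring).

8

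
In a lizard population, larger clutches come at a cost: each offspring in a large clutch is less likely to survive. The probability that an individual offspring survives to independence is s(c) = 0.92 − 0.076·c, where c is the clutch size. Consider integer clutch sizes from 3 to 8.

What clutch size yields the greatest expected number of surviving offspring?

Expected surviving offspring = c × s(c):
  c=3: 3 × 0.692 = 2.076
  c=4: 4 × 0.616 = 2.464
  c=5: 5 × 0.540 = 2.700
  c=6: 6 × 0.464 = 2.784
  c=7: 7 × 0.388 = 2.716
  c=8: 8 × 0.312 = 2.496
Maximum at c = 6 (2.784 surviving offspring).

6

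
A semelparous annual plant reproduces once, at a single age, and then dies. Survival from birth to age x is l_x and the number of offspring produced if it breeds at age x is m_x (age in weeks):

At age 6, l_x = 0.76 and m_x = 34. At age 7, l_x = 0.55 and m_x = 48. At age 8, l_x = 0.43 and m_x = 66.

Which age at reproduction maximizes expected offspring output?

Expected offspring if breeding at age x = l_x × m_x:
  age 6: 0.76 × 34 = 25.840
  age 7: 0.55 × 48 = 26.400
  age 8: 0.43 × 66 = 28.380
Maximum at age 8 (28.380).

8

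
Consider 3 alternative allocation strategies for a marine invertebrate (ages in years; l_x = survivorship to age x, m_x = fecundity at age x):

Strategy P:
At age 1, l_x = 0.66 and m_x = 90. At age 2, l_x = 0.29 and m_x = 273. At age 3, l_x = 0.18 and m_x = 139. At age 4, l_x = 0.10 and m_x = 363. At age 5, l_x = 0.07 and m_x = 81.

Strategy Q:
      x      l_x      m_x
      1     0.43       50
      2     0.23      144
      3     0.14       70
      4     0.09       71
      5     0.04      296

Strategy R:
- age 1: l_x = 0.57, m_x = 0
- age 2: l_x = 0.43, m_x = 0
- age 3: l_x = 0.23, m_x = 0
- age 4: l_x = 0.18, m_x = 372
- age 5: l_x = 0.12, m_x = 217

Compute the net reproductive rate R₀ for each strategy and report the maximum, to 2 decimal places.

205.56

Strategy P: R₀ = 0.66×90 + 0.29×273 + 0.18×139 + 0.10×363 + 0.07×81 = 205.5600
Strategy Q: R₀ = 0.43×50 + 0.23×144 + 0.14×70 + 0.09×71 + 0.04×296 = 82.6500
Strategy R: R₀ = 0.57×0 + 0.43×0 + 0.23×0 + 0.18×372 + 0.12×217 = 93.0000
Highest R₀: strategy P with 205.5600.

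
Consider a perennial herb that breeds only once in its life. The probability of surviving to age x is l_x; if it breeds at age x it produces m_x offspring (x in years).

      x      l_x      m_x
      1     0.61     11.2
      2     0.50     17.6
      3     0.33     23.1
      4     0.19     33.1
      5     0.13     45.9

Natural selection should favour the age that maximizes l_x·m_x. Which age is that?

2

Expected offspring if breeding at age x = l_x × m_x:
  age 1: 0.61 × 11.2 = 6.832
  age 2: 0.50 × 17.6 = 8.800
  age 3: 0.33 × 23.1 = 7.623
  age 4: 0.19 × 33.1 = 6.289
  age 5: 0.13 × 45.9 = 5.967
Maximum at age 2 (8.800).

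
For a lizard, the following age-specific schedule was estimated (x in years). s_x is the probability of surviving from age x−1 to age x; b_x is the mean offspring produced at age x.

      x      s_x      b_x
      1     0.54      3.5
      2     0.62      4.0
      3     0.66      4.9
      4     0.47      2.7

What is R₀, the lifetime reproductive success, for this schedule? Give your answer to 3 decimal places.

Survivorship from birth: l_x = s_1·s_2·…·s_x.
  l_1 = 0.54000
  l_2 = 0.33480
  l_3 = 0.22097
  l_4 = 0.10385
R₀ = Σ l_x b_x:
  age 1: 0.54000 × 3.5 = 1.8900
  age 2: 0.33480 × 4.0 = 1.3392
  age 3: 0.22097 × 4.9 = 1.0828
  age 4: 0.10385 × 2.7 = 0.2804
R₀ = 1.8900 + 1.3392 + 1.0828 + 0.2804 = 4.5923

4.592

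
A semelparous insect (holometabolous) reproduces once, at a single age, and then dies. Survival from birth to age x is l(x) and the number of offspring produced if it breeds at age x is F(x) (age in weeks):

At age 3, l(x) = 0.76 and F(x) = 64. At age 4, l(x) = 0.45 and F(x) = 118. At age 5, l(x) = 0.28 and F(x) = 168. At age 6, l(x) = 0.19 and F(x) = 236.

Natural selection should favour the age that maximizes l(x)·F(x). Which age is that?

4

Expected offspring if breeding at age x = l(x) × F(x):
  age 3: 0.76 × 64 = 48.640
  age 4: 0.45 × 118 = 53.100
  age 5: 0.28 × 168 = 47.040
  age 6: 0.19 × 236 = 44.840
Maximum at age 4 (53.100).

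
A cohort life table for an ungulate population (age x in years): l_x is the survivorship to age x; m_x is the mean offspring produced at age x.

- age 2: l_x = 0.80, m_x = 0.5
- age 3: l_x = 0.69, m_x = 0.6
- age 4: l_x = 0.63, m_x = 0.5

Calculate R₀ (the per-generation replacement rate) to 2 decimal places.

1.13

R₀ = Σ l_x m_x:
  age 2: 0.80 × 0.5 = 0.4000
  age 3: 0.69 × 0.6 = 0.4140
  age 4: 0.63 × 0.5 = 0.3150
R₀ = 0.4000 + 0.4140 + 0.3150 = 1.1290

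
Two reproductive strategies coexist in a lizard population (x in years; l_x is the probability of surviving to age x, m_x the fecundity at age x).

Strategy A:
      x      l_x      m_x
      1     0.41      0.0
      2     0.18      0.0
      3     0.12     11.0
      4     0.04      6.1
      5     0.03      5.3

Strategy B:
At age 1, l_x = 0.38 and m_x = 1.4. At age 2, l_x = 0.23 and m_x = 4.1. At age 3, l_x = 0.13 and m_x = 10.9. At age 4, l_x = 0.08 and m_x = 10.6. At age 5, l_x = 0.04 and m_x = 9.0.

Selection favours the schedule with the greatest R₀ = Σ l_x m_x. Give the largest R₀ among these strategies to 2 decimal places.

Strategy A: R₀ = 0.41×0.0 + 0.18×0.0 + 0.12×11.0 + 0.04×6.1 + 0.03×5.3 = 1.7230
Strategy B: R₀ = 0.38×1.4 + 0.23×4.1 + 0.13×10.9 + 0.08×10.6 + 0.04×9.0 = 4.1000
Highest R₀: strategy B with 4.1000.

4.10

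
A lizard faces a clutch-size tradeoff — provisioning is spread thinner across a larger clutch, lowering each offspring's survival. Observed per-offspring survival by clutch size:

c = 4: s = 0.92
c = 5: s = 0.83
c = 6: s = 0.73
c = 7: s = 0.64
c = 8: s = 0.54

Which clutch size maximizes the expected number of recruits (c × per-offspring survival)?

7

Expected recruits = c × s(c):
  c=4: 4 × 0.92 = 3.680
  c=5: 5 × 0.83 = 4.150
  c=6: 6 × 0.73 = 4.380
  c=7: 7 × 0.64 = 4.480
  c=8: 8 × 0.54 = 4.320
Maximum at c = 7 (4.480 recruits).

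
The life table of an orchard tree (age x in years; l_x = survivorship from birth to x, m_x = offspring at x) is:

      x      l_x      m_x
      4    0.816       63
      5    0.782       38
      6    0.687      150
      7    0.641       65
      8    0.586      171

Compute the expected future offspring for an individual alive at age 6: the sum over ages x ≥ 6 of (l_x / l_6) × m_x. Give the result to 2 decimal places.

356.51

l_6 = 0.687. Conditional survival from age 6 to x is l_x / l_6.
  x=6: (0.687/0.687) × 150 = 150.0000
  x=7: (0.641/0.687) × 65 = 60.6477
  x=8: (0.586/0.687) × 171 = 145.8603
Sum = 150.0000 + 60.6477 + 145.8603 = 356.5080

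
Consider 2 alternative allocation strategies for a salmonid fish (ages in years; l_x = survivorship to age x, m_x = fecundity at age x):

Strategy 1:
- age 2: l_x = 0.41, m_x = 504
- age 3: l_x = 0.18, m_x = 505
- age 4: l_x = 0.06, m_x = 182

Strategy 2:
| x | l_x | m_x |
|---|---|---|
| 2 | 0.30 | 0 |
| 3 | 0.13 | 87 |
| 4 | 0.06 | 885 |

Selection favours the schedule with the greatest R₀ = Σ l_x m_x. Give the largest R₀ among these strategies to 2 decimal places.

308.46

Strategy 1: R₀ = 0.41×504 + 0.18×505 + 0.06×182 = 308.4600
Strategy 2: R₀ = 0.30×0 + 0.13×87 + 0.06×885 = 64.4100
Highest R₀: strategy 1 with 308.4600.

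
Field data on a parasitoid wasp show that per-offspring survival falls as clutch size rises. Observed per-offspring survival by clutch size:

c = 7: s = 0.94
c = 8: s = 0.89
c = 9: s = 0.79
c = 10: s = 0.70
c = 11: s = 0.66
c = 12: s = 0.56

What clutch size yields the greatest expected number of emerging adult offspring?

11

Expected emerging adult offspring = c × s(c):
  c=7: 7 × 0.94 = 6.580
  c=8: 8 × 0.89 = 7.120
  c=9: 9 × 0.79 = 7.110
  c=10: 10 × 0.70 = 7.000
  c=11: 11 × 0.66 = 7.260
  c=12: 12 × 0.56 = 6.720
Maximum at c = 11 (7.260 emerging adult offspring).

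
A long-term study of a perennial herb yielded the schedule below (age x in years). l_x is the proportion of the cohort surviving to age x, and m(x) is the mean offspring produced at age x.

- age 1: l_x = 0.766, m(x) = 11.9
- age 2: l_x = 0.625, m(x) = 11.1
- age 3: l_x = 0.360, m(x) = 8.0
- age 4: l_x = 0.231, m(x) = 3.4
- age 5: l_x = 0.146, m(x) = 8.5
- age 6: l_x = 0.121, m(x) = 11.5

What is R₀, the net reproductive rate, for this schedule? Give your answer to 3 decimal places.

22.351

R₀ = Σ l_x m(x):
  age 1: 0.766 × 11.9 = 9.1154
  age 2: 0.625 × 11.1 = 6.9375
  age 3: 0.360 × 8.0 = 2.8800
  age 4: 0.231 × 3.4 = 0.7854
  age 5: 0.146 × 8.5 = 1.2410
  age 6: 0.121 × 11.5 = 1.3915
R₀ = 9.1154 + 6.9375 + 2.8800 + 0.7854 + 1.2410 + 1.3915 = 22.3508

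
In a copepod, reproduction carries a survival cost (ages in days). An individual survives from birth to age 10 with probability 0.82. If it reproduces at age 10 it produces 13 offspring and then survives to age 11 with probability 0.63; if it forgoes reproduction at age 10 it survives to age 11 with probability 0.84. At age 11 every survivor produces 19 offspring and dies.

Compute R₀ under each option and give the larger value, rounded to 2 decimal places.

breed at age 10: R₀ = 0.82 × (13 + 0.63 × 19) = 0.82 × 24.9700 = 20.4754
delay to age 11: R₀ = 0.82 × (0.84 × 19) = 0.82 × 15.9600 = 13.0872
Higher: breed at age 10 (20.4754).

20.48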